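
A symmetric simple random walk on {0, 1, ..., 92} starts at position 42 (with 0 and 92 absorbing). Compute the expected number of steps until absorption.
E[τ | X_0 = 42] = 2100

Let v_k = E[τ | X_0 = k]. Boundary: v_0 = v_92 = 0. Recurrence: v_k = 1 + (v_{k-1} + v_{k+1})/2 for 1 ≤ k ≤ 91. The particular solution to v_k − (v_{k-1} + v_{k+1})/2 = 1 is v_k = −k^2. Adding homogeneous solution A + B k and matching boundaries gives v_k = k (92 − k). Substituting k = 42: v_42 = 42 · 50 = 2100.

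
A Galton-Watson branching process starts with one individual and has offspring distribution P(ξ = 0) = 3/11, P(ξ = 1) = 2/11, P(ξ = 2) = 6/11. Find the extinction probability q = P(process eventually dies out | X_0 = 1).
q = 1/2

The pgf is f(s) = 3/11 + 2/11·s + 6/11·s². The extinction probability q is the smallest fixed point of f in [0, 1]. Setting s = f(s):
  6/11·s² + (2/11 − 1)·s + 3/11 = 0
  6/11·s² − (3/11 + 6/11)·s + 3/11 = 0
which factors as (s − 1)·(6/11·s − 3/11) = 0, giving roots s = 1 and s = (3/11)/(6/11) = 1/2.
Mean offspring μ = 2/11 + 2·6/11 = 14/11 > 1 (supercritical), so q < 1. The extinction probability is the smaller root: q = (3/11)/(6/11) = 1/2.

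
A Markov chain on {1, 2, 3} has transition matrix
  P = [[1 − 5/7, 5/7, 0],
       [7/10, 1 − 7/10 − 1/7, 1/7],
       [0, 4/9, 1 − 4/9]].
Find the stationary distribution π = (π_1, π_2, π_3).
π = (686/1611, 700/1611, 25/179)

This is a birth-death chain on three states, which satisfies detailed balance: π_1 · P_{12} = π_2 · P_{21} and π_2 · P_{23} = π_3 · P_{32}.
From π_1 · 5/7 = π_2 · 7/10: π_2/π_1 = (5/7)/(7/10) = 50/49.
From π_2 · 1/7 = π_3 · 4/9: π_3/π_2 = (1/7)/(4/9) = 9/28.
Take π_1 proportional to 1; then unnormalized π = (1, 50/49, 225/686). Normalize by dividing by the sum 1611/686:
  π = (686/1611, 700/1611, 25/179).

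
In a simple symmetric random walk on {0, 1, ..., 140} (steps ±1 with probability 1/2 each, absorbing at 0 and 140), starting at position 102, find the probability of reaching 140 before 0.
P(hit 140 before 0) = 102/140 = 51/70

Let u_k = P(hit 140 before 0 | start at k). Then u_0 = 0, u_140 = 1, and u_k = u_{k-1}/2 + u_{k+1}/2 for 1 ≤ k ≤ 139. This harmonic recurrence is solved by u_k = k/140, giving u_102 = 102/140 = 51/70.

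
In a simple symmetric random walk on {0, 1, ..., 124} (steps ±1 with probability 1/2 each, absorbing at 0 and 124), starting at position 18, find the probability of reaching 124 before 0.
P(hit 124 before 0) = 18/124 = 9/62

Let u_k = P(hit 124 before 0 | start at k). Then u_0 = 0, u_124 = 1, and u_k = u_{k-1}/2 + u_{k+1}/2 for 1 ≤ k ≤ 123. This harmonic recurrence is solved by u_k = k/124, giving u_18 = 18/124 = 9/62.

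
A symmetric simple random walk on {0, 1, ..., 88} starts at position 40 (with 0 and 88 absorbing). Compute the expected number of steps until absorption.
E[τ | X_0 = 40] = 1920

Let v_k = E[τ | X_0 = k]. Boundary: v_0 = v_88 = 0. Recurrence: v_k = 1 + (v_{k-1} + v_{k+1})/2 for 1 ≤ k ≤ 87. The particular solution to v_k − (v_{k-1} + v_{k+1})/2 = 1 is v_k = −k^2. Adding homogeneous solution A + B k and matching boundaries gives v_k = k (88 − k). Substituting k = 40: v_40 = 40 · 48 = 1920.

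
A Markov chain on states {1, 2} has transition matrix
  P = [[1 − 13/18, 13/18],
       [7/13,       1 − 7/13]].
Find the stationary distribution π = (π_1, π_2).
π_1 = 126/295, π_2 = 169/295

Solve πP = π with π_1 + π_2 = 1. From πP = π: π_1 · (1 − 13/18) + π_2 · 7/13 = π_1 ⇒ π_2 · 7/13 = π_1 · 13/18 ⇒ π_2/π_1 = (13/18)/(7/13) = 169/126. Together with π_1 + π_2 = 1:
  π_1 = (7/13)/(13/18 + 7/13) = (7/13)/(295/234) = 126/295,
  π_2 = (13/18)/(13/18 + 7/13) = (13/18)/(295/234) = 169/295.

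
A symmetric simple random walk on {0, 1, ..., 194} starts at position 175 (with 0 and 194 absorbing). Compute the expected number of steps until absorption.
E[τ | X_0 = 175] = 3325

Let v_k = E[τ | X_0 = k]. Boundary: v_0 = v_194 = 0. Recurrence: v_k = 1 + (v_{k-1} + v_{k+1})/2 for 1 ≤ k ≤ 193. The particular solution to v_k − (v_{k-1} + v_{k+1})/2 = 1 is v_k = −k^2. Adding homogeneous solution A + B k and matching boundaries gives v_k = k (194 − k). Substituting k = 175: v_175 = 175 · 19 = 3325.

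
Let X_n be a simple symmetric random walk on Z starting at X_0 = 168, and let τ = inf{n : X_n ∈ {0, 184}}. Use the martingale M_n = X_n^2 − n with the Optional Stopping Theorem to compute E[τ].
E[τ] = 2688

M_n = X_n^2 − n is a martingale (since E[X_{n+1}^2 | F_n] = X_n^2 + 1). By OST (τ has finite mean in a bounded region), E[M_τ] = E[M_0] = X_0^2 − 0 = 168^2 = 28224. Also E[M_τ] = E[X_τ^2] − E[τ]. The walk exits at 0 or 184, with P(hit 184 first) = 168/184, so E[X_τ^2] = 184^2 · 168/184 + 0 = 30912. Thus E[τ] = E[X_τ^2] − E[M_τ] = 30912 − 28224 = 2688 = 168(184 − 168) = 2688.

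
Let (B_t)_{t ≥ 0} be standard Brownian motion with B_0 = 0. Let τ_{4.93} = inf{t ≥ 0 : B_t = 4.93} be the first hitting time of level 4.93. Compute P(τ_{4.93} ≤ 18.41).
P(τ_{4.93} ≤ 18.41) = 2(1 − Φ(4.93/√18.41)) = 2(1 − Φ(1.1490)) ≈ 0.2506

By the reflection principle for standard BM, P(τ_b ≤ t) = 2 · P(B_t ≥ b). Since B_t ~ N(0, t), P(B_t ≥ 4.93) = 1 − Φ(4.93/√t) = 1 − Φ(4.93/√18.41) = 1 − Φ(1.1490) ≈ 0.12528. Doubling: P(τ_{4.93} ≤ 18.41) ≈ 2 · 0.12528 = 0.25056 ≈ 0.2506.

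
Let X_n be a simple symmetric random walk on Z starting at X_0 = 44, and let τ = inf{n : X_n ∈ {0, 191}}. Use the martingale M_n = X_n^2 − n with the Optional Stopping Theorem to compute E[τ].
E[τ] = 6468

M_n = X_n^2 − n is a martingale (since E[X_{n+1}^2 | F_n] = X_n^2 + 1). By OST (τ has finite mean in a bounded region), E[M_τ] = E[M_0] = X_0^2 − 0 = 44^2 = 1936. Also E[M_τ] = E[X_τ^2] − E[τ]. The walk exits at 0 or 191, with P(hit 191 first) = 44/191, so E[X_τ^2] = 191^2 · 44/191 + 0 = 8404. Thus E[τ] = E[X_τ^2] − E[M_τ] = 8404 − 1936 = 6468 = 44(191 − 44) = 6468.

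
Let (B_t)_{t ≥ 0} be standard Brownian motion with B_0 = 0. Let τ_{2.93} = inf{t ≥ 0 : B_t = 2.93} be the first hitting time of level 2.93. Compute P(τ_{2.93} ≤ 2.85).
P(τ_{2.93} ≤ 2.85) = 2(1 − Φ(2.93/√2.85)) = 2(1 − Φ(1.7356)) ≈ 0.0826

By the reflection principle for standard BM, P(τ_b ≤ t) = 2 · P(B_t ≥ b). Since B_t ~ N(0, t), P(B_t ≥ 2.93) = 1 − Φ(2.93/√t) = 1 − Φ(2.93/√2.85) = 1 − Φ(1.7356) ≈ 0.04132. Doubling: P(τ_{2.93} ≤ 2.85) ≈ 2 · 0.04132 = 0.08264 ≈ 0.0826.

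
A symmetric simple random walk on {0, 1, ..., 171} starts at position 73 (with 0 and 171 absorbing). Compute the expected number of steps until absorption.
E[τ | X_0 = 73] = 7154

Let v_k = E[τ | X_0 = k]. Boundary: v_0 = v_171 = 0. Recurrence: v_k = 1 + (v_{k-1} + v_{k+1})/2 for 1 ≤ k ≤ 170. The particular solution to v_k − (v_{k-1} + v_{k+1})/2 = 1 is v_k = −k^2. Adding homogeneous solution A + B k and matching boundaries gives v_k = k (171 − k). Substituting k = 73: v_73 = 73 · 98 = 7154.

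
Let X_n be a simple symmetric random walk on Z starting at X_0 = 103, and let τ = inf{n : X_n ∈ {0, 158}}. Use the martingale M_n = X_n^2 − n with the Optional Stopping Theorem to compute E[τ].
E[τ] = 5665

M_n = X_n^2 − n is a martingale (since E[X_{n+1}^2 | F_n] = X_n^2 + 1). By OST (τ has finite mean in a bounded region), E[M_τ] = E[M_0] = X_0^2 − 0 = 103^2 = 10609. Also E[M_τ] = E[X_τ^2] − E[τ]. The walk exits at 0 or 158, with P(hit 158 first) = 103/158, so E[X_τ^2] = 158^2 · 103/158 + 0 = 16274. Thus E[τ] = E[X_τ^2] − E[M_τ] = 16274 − 10609 = 5665 = 103(158 − 103) = 5665.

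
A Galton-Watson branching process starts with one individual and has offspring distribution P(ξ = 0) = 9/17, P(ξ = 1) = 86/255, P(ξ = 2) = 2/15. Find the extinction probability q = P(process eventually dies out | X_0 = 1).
q = 1

Mean offspring μ = 0·9/17 + 1·86/255 + 2·2/15 = 154/255 ≤ 1. For μ ≤ 1 with offspring not concentrated at 1, the Galton-Watson process goes extinct almost surely, so q = 1.
(Algebraic check: The pgf is f(s) = 9/17 + 86/255·s + 2/15·s². The extinction probability q is the smallest fixed point of f in [0, 1]. Setting s = f(s):
  2/15·s² + (86/255 − 1)·s + 9/17 = 0
  2/15·s² − (9/17 + 2/15)·s + 9/17 = 0
which factors as (s − 1)·(2/15·s − 9/17) = 0, giving roots s = 1 and s = (9/17)/(2/15) = 135/34. Since 135/34 ≥ 1, the smallest root in [0, 1] is s = 1.)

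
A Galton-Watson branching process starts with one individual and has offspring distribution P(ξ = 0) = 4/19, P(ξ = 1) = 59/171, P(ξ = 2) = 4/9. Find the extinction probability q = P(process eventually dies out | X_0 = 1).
q = 9/19

The pgf is f(s) = 4/19 + 59/171·s + 4/9·s². The extinction probability q is the smallest fixed point of f in [0, 1]. Setting s = f(s):
  4/9·s² + (59/171 − 1)·s + 4/19 = 0
  4/9·s² − (4/19 + 4/9)·s + 4/19 = 0
which factors as (s − 1)·(4/9·s − 4/19) = 0, giving roots s = 1 and s = (4/19)/(4/9) = 9/19.
Mean offspring μ = 59/171 + 2·4/9 = 211/171 > 1 (supercritical), so q < 1. The extinction probability is the smaller root: q = (4/19)/(4/9) = 9/19.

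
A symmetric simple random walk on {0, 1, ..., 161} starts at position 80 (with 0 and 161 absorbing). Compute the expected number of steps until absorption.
E[τ | X_0 = 80] = 6480

Let v_k = E[τ | X_0 = k]. Boundary: v_0 = v_161 = 0. Recurrence: v_k = 1 + (v_{k-1} + v_{k+1})/2 for 1 ≤ k ≤ 160. The particular solution to v_k − (v_{k-1} + v_{k+1})/2 = 1 is v_k = −k^2. Adding homogeneous solution A + B k and matching boundaries gives v_k = k (161 − k). Substituting k = 80: v_80 = 80 · 81 = 6480.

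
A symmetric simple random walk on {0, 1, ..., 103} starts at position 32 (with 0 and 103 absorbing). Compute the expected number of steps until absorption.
E[τ | X_0 = 32] = 2272

Let v_k = E[τ | X_0 = k]. Boundary: v_0 = v_103 = 0. Recurrence: v_k = 1 + (v_{k-1} + v_{k+1})/2 for 1 ≤ k ≤ 102. The particular solution to v_k − (v_{k-1} + v_{k+1})/2 = 1 is v_k = −k^2. Adding homogeneous solution A + B k and matching boundaries gives v_k = k (103 − k). Substituting k = 32: v_32 = 32 · 71 = 2272.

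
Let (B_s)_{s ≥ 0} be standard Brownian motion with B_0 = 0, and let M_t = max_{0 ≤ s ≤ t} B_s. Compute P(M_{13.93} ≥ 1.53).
P(M_{13.93} ≥ 1.53) = 2·P(B_{13.93} ≥ 1.53) = 2(1 − Φ(1.53/√13.93)) ≈ 0.6819

By the reflection principle for Brownian motion, P(M_t ≥ a) = 2 · P(B_t ≥ a) for a ≥ 0. Since B_t ~ N(0, t), P(B_t ≥ 1.53) = 1 − Φ(1.53/√t) = 1 − Φ(1.53/√13.93) = 1 − Φ(0.4099). So
  P(M_{13.93} ≥ 1.53) = 2(1 − Φ(0.4099)) ≈ 0.6819.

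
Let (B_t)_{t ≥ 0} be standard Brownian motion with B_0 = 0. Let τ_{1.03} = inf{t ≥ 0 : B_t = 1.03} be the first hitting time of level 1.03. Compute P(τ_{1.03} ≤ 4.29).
P(τ_{1.03} ≤ 4.29) = 2(1 − Φ(1.03/√4.29)) = 2(1 − Φ(0.4973)) ≈ 0.6190

By the reflection principle for standard BM, P(τ_b ≤ t) = 2 · P(B_t ≥ b). Since B_t ~ N(0, t), P(B_t ≥ 1.03) = 1 − Φ(1.03/√t) = 1 − Φ(1.03/√4.29) = 1 − Φ(0.4973) ≈ 0.30949. Doubling: P(τ_{1.03} ≤ 4.29) ≈ 2 · 0.30949 = 0.61898 ≈ 0.6190.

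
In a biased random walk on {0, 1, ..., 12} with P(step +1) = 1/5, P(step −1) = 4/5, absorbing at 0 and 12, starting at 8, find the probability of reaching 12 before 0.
P(hit 12 before 0) = (1 − (4)^8) / (1 − (4)^12) = 257/65793

Let u_k denote P(reach 12 before 0 | start at k). Boundary: u_0 = 0, u_12 = 1. Recurrence: u_k = 1/5·u_{k+1} + 4/5·u_{k-1} for 1 ≤ k ≤ 11. Try u_k = A + B·r^k with r = q/p = (4/5)/(1/5) = 4. Substitution satisfies the recurrence; boundary conditions give:
  u_k = (1 − r^k) / (1 − r^N) = (1 − (4)^8) / (1 − (4)^12) = 257/65793.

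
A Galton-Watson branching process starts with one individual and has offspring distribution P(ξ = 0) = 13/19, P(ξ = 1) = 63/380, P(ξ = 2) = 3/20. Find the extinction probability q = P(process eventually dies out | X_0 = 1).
q = 1

Mean offspring μ = 0·13/19 + 1·63/380 + 2·3/20 = 177/380 ≤ 1. For μ ≤ 1 with offspring not concentrated at 1, the Galton-Watson process goes extinct almost surely, so q = 1.
(Algebraic check: The pgf is f(s) = 13/19 + 63/380·s + 3/20·s². The extinction probability q is the smallest fixed point of f in [0, 1]. Setting s = f(s):
  3/20·s² + (63/380 − 1)·s + 13/19 = 0
  3/20·s² − (13/19 + 3/20)·s + 13/19 = 0
which factors as (s − 1)·(3/20·s − 13/19) = 0, giving roots s = 1 and s = (13/19)/(3/20) = 260/57. Since 260/57 ≥ 1, the smallest root in [0, 1] is s = 1.)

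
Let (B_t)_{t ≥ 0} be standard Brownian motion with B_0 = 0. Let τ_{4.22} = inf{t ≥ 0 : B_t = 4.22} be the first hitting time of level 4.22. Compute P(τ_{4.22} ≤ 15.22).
P(τ_{4.22} ≤ 15.22) = 2(1 − Φ(4.22/√15.22)) = 2(1 − Φ(1.0817)) ≈ 0.2794

By the reflection principle for standard BM, P(τ_b ≤ t) = 2 · P(B_t ≥ b). Since B_t ~ N(0, t), P(B_t ≥ 4.22) = 1 − Φ(4.22/√t) = 1 − Φ(4.22/√15.22) = 1 − Φ(1.0817) ≈ 0.13969. Doubling: P(τ_{4.22} ≤ 15.22) ≈ 2 · 0.13969 = 0.27938 ≈ 0.2794.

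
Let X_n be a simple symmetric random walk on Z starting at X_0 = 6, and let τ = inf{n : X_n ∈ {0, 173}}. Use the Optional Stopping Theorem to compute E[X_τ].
E[X_τ] = 6

X_n is a martingale and τ is a bounded-mean stopping time (indeed τ is finite a.s. with bounded expectation since the walk is in a bounded region). By the OST, E[X_τ] = E[X_0] = 6. Equivalently: E[X_τ] = 173 · P(hit 173 first) + 0 · P(hit 0 first) = 173 · (6/173) = 6.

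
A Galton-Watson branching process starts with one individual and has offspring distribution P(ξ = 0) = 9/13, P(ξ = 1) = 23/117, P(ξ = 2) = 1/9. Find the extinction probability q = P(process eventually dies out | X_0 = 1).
q = 1

Mean offspring μ = 0·9/13 + 1·23/117 + 2·1/9 = 49/117 ≤ 1. For μ ≤ 1 with offspring not concentrated at 1, the Galton-Watson process goes extinct almost surely, so q = 1.
(Algebraic check: The pgf is f(s) = 9/13 + 23/117·s + 1/9·s². The extinction probability q is the smallest fixed point of f in [0, 1]. Setting s = f(s):
  1/9·s² + (23/117 − 1)·s + 9/13 = 0
  1/9·s² − (9/13 + 1/9)·s + 9/13 = 0
which factors as (s − 1)·(1/9·s − 9/13) = 0, giving roots s = 1 and s = (9/13)/(1/9) = 81/13. Since 81/13 ≥ 1, the smallest root in [0, 1] is s = 1.)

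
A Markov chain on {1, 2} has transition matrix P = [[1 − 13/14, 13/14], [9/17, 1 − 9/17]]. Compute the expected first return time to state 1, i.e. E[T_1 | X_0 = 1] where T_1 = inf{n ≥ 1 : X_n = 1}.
E[T_1 | X_0 = 1] = 1/π_1 = 347/126

For an irreducible recurrent Markov chain with stationary distribution π, E[T_i | X_0 = i] = 1/π_i (Kac's formula). Here π_1 = (9/17)/(13/14 + 9/17) = (9/17)/(347/238) = 126/347, so E[T_1 | X_0 = 1] = 1/π_1 = (13/14 + 9/17)/(9/17) = (347/238)/(9/17) = 347/126.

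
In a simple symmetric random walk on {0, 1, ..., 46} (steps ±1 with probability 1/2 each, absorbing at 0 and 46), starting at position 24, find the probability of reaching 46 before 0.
P(hit 46 before 0) = 24/46 = 12/23

Let u_k = P(hit 46 before 0 | start at k). Then u_0 = 0, u_46 = 1, and u_k = u_{k-1}/2 + u_{k+1}/2 for 1 ≤ k ≤ 45. This harmonic recurrence is solved by u_k = k/46, giving u_24 = 24/46 = 12/23.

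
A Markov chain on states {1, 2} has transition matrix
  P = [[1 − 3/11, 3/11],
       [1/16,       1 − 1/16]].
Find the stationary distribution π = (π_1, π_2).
π_1 = 11/59, π_2 = 48/59

Solve πP = π with π_1 + π_2 = 1. From πP = π: π_1 · (1 − 3/11) + π_2 · 1/16 = π_1 ⇒ π_2 · 1/16 = π_1 · 3/11 ⇒ π_2/π_1 = (3/11)/(1/16) = 48/11. Together with π_1 + π_2 = 1:
  π_1 = (1/16)/(3/11 + 1/16) = (1/16)/(59/176) = 11/59,
  π_2 = (3/11)/(3/11 + 1/16) = (3/11)/(59/176) = 48/59.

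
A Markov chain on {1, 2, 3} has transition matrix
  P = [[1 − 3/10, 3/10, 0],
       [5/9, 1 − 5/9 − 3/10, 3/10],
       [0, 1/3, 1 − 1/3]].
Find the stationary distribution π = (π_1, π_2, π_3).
π = (500/1013, 270/1013, 243/1013)

This is a birth-death chain on three states, which satisfies detailed balance: π_1 · P_{12} = π_2 · P_{21} and π_2 · P_{23} = π_3 · P_{32}.
From π_1 · 3/10 = π_2 · 5/9: π_2/π_1 = (3/10)/(5/9) = 27/50.
From π_2 · 3/10 = π_3 · 1/3: π_3/π_2 = (3/10)/(1/3) = 9/10.
Take π_1 proportional to 1; then unnormalized π = (1, 27/50, 243/500). Normalize by dividing by the sum 1013/500:
  π = (500/1013, 270/1013, 243/1013).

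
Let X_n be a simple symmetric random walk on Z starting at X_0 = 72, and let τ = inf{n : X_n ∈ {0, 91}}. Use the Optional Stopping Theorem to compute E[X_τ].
E[X_τ] = 72

X_n is a martingale and τ is a bounded-mean stopping time (indeed τ is finite a.s. with bounded expectation since the walk is in a bounded region). By the OST, E[X_τ] = E[X_0] = 72. Equivalently: E[X_τ] = 91 · P(hit 91 first) + 0 · P(hit 0 first) = 91 · (72/91) = 72.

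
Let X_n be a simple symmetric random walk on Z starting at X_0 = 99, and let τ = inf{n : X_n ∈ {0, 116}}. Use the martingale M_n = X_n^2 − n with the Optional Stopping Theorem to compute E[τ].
E[τ] = 1683

M_n = X_n^2 − n is a martingale (since E[X_{n+1}^2 | F_n] = X_n^2 + 1). By OST (τ has finite mean in a bounded region), E[M_τ] = E[M_0] = X_0^2 − 0 = 99^2 = 9801. Also E[M_τ] = E[X_τ^2] − E[τ]. The walk exits at 0 or 116, with P(hit 116 first) = 99/116, so E[X_τ^2] = 116^2 · 99/116 + 0 = 11484. Thus E[τ] = E[X_τ^2] − E[M_τ] = 11484 − 9801 = 1683 = 99(116 − 99) = 1683.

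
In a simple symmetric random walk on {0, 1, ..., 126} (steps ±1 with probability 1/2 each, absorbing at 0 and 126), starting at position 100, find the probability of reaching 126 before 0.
P(hit 126 before 0) = 100/126 = 50/63

Let u_k = P(hit 126 before 0 | start at k). Then u_0 = 0, u_126 = 1, and u_k = u_{k-1}/2 + u_{k+1}/2 for 1 ≤ k ≤ 125. This harmonic recurrence is solved by u_k = k/126, giving u_100 = 100/126 = 50/63.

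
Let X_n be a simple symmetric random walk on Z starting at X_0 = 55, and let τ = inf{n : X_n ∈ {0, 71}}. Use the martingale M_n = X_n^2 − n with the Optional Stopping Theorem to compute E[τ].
E[τ] = 880

M_n = X_n^2 − n is a martingale (since E[X_{n+1}^2 | F_n] = X_n^2 + 1). By OST (τ has finite mean in a bounded region), E[M_τ] = E[M_0] = X_0^2 − 0 = 55^2 = 3025. Also E[M_τ] = E[X_τ^2] − E[τ]. The walk exits at 0 or 71, with P(hit 71 first) = 55/71, so E[X_τ^2] = 71^2 · 55/71 + 0 = 3905. Thus E[τ] = E[X_τ^2] − E[M_τ] = 3905 − 3025 = 880 = 55(71 − 55) = 880.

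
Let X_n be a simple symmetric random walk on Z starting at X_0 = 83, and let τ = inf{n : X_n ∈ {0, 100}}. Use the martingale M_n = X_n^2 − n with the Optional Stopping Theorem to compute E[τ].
E[τ] = 1411

M_n = X_n^2 − n is a martingale (since E[X_{n+1}^2 | F_n] = X_n^2 + 1). By OST (τ has finite mean in a bounded region), E[M_τ] = E[M_0] = X_0^2 − 0 = 83^2 = 6889. Also E[M_τ] = E[X_τ^2] − E[τ]. The walk exits at 0 or 100, with P(hit 100 first) = 83/100, so E[X_τ^2] = 100^2 · 83/100 + 0 = 8300. Thus E[τ] = E[X_τ^2] − E[M_τ] = 8300 − 6889 = 1411 = 83(100 − 83) = 1411.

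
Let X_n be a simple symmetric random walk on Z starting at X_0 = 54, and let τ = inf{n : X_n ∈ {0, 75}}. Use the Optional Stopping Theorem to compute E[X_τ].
E[X_τ] = 54

X_n is a martingale and τ is a bounded-mean stopping time (indeed τ is finite a.s. with bounded expectation since the walk is in a bounded region). By the OST, E[X_τ] = E[X_0] = 54. Equivalently: E[X_τ] = 75 · P(hit 75 first) + 0 · P(hit 0 first) = 75 · (54/75) = 54.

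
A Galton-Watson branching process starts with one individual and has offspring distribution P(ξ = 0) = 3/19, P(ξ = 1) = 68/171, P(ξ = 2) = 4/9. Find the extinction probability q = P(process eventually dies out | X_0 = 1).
q = 27/76

The pgf is f(s) = 3/19 + 68/171·s + 4/9·s². The extinction probability q is the smallest fixed point of f in [0, 1]. Setting s = f(s):
  4/9·s² + (68/171 − 1)·s + 3/19 = 0
  4/9·s² − (3/19 + 4/9)·s + 3/19 = 0
which factors as (s − 1)·(4/9·s − 3/19) = 0, giving roots s = 1 and s = (3/19)/(4/9) = 27/76.
Mean offspring μ = 68/171 + 2·4/9 = 220/171 > 1 (supercritical), so q < 1. The extinction probability is the smaller root: q = (3/19)/(4/9) = 27/76.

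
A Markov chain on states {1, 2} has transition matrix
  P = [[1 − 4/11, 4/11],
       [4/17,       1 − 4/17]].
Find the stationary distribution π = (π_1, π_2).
π_1 = 11/28, π_2 = 17/28

Solve πP = π with π_1 + π_2 = 1. From πP = π: π_1 · (1 − 4/11) + π_2 · 4/17 = π_1 ⇒ π_2 · 4/17 = π_1 · 4/11 ⇒ π_2/π_1 = (4/11)/(4/17) = 17/11. Together with π_1 + π_2 = 1:
  π_1 = (4/17)/(4/11 + 4/17) = (4/17)/(112/187) = 11/28,
  π_2 = (4/11)/(4/11 + 4/17) = (4/11)/(112/187) = 17/28.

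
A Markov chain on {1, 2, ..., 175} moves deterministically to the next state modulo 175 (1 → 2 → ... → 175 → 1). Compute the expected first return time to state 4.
E[T_4 | X_0 = 4] = 175

The chain cycles deterministically, so starting at state 4 it returns in exactly 175 steps. Equivalently, the stationary distribution is uniform π_j = 1/175 for every state j, so by Kac's formula E[T_4] = 1/π_4 = 175.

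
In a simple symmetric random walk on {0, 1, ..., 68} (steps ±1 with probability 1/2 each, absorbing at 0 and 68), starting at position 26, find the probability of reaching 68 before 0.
P(hit 68 before 0) = 26/68 = 13/34

Let u_k = P(hit 68 before 0 | start at k). Then u_0 = 0, u_68 = 1, and u_k = u_{k-1}/2 + u_{k+1}/2 for 1 ≤ k ≤ 67. This harmonic recurrence is solved by u_k = k/68, giving u_26 = 26/68 = 13/34.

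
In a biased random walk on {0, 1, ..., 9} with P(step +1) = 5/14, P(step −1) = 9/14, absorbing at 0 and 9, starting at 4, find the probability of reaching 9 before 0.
P(hit 9 before 0) = (1 − (9/5)^4) / (1 − (9/5)^9) = 4637500/96366841

Let u_k denote P(reach 9 before 0 | start at k). Boundary: u_0 = 0, u_9 = 1. Recurrence: u_k = 5/14·u_{k+1} + 9/14·u_{k-1} for 1 ≤ k ≤ 8. Try u_k = A + B·r^k with r = q/p = (9/14)/(5/14) = 9/5. Substitution satisfies the recurrence; boundary conditions give:
  u_k = (1 − r^k) / (1 − r^N) = (1 − (9/5)^4) / (1 − (9/5)^9) = 4637500/96366841.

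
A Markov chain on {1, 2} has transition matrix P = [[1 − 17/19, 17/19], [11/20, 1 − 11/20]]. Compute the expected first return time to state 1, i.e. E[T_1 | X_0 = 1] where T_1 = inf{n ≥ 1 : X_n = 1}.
E[T_1 | X_0 = 1] = 1/π_1 = 549/209

For an irreducible recurrent Markov chain with stationary distribution π, E[T_i | X_0 = i] = 1/π_i (Kac's formula). Here π_1 = (11/20)/(17/19 + 11/20) = (11/20)/(549/380) = 209/549, so E[T_1 | X_0 = 1] = 1/π_1 = (17/19 + 11/20)/(11/20) = (549/380)/(11/20) = 549/209.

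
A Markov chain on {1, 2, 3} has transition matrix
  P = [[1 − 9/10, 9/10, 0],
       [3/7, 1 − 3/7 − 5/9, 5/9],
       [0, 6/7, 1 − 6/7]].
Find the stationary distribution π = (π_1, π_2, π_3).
π = (180/803, 378/803, 245/803)

This is a birth-death chain on three states, which satisfies detailed balance: π_1 · P_{12} = π_2 · P_{21} and π_2 · P_{23} = π_3 · P_{32}.
From π_1 · 9/10 = π_2 · 3/7: π_2/π_1 = (9/10)/(3/7) = 21/10.
From π_2 · 5/9 = π_3 · 6/7: π_3/π_2 = (5/9)/(6/7) = 35/54.
Take π_1 proportional to 1; then unnormalized π = (1, 21/10, 49/36). Normalize by dividing by the sum 803/180:
  π = (180/803, 378/803, 245/803).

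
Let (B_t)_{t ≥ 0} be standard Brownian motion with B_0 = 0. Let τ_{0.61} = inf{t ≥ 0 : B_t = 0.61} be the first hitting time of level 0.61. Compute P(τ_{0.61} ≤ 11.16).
P(τ_{0.61} ≤ 11.16) = 2(1 − Φ(0.61/√11.16)) = 2(1 − Φ(0.1826)) ≈ 0.8551

By the reflection principle for standard BM, P(τ_b ≤ t) = 2 · P(B_t ≥ b). Since B_t ~ N(0, t), P(B_t ≥ 0.61) = 1 − Φ(0.61/√t) = 1 − Φ(0.61/√11.16) = 1 − Φ(0.1826) ≈ 0.42756. Doubling: P(τ_{0.61} ≤ 11.16) ≈ 2 · 0.42756 = 0.85512 ≈ 0.8551.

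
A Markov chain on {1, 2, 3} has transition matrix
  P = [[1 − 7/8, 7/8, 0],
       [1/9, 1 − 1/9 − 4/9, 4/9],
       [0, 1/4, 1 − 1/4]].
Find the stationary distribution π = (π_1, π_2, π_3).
π = (8/183, 21/61, 112/183)

This is a birth-death chain on three states, which satisfies detailed balance: π_1 · P_{12} = π_2 · P_{21} and π_2 · P_{23} = π_3 · P_{32}.
From π_1 · 7/8 = π_2 · 1/9: π_2/π_1 = (7/8)/(1/9) = 63/8.
From π_2 · 4/9 = π_3 · 1/4: π_3/π_2 = (4/9)/(1/4) = 16/9.
Take π_1 proportional to 1; then unnormalized π = (1, 63/8, 14). Normalize by dividing by the sum 183/8:
  π = (8/183, 21/61, 112/183).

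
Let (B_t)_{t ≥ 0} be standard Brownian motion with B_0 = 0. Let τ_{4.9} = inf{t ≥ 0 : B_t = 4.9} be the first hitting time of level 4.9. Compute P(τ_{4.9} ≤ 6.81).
P(τ_{4.9} ≤ 6.81) = 2(1 − Φ(4.9/√6.81)) = 2(1 − Φ(1.8777)) ≈ 0.0604

By the reflection principle for standard BM, P(τ_b ≤ t) = 2 · P(B_t ≥ b). Since B_t ~ N(0, t), P(B_t ≥ 4.9) = 1 − Φ(4.9/√t) = 1 − Φ(4.9/√6.81) = 1 − Φ(1.8777) ≈ 0.03021. Doubling: P(τ_{4.9} ≤ 6.81) ≈ 2 · 0.03021 = 0.06042 ≈ 0.0604.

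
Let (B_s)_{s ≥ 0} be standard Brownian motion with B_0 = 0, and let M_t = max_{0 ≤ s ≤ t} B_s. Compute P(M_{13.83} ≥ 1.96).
P(M_{13.83} ≥ 1.96) = 2·P(B_{13.83} ≥ 1.96) = 2(1 − Φ(1.96/√13.83)) ≈ 0.5982

By the reflection principle for Brownian motion, P(M_t ≥ a) = 2 · P(B_t ≥ a) for a ≥ 0. Since B_t ~ N(0, t), P(B_t ≥ 1.96) = 1 − Φ(1.96/√t) = 1 − Φ(1.96/√13.83) = 1 − Φ(0.5270). So
  P(M_{13.83} ≥ 1.96) = 2(1 − Φ(0.5270)) ≈ 0.5982.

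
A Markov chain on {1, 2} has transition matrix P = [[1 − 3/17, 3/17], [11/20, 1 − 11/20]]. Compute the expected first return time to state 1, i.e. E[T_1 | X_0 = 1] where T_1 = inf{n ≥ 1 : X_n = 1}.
E[T_1 | X_0 = 1] = 1/π_1 = 247/187

For an irreducible recurrent Markov chain with stationary distribution π, E[T_i | X_0 = i] = 1/π_i (Kac's formula). Here π_1 = (11/20)/(3/17 + 11/20) = (11/20)/(247/340) = 187/247, so E[T_1 | X_0 = 1] = 1/π_1 = (3/17 + 11/20)/(11/20) = (247/340)/(11/20) = 247/187.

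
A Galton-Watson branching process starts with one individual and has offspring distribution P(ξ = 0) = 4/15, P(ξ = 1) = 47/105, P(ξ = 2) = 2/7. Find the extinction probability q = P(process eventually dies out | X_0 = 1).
q = 14/15

The pgf is f(s) = 4/15 + 47/105·s + 2/7·s². The extinction probability q is the smallest fixed point of f in [0, 1]. Setting s = f(s):
  2/7·s² + (47/105 − 1)·s + 4/15 = 0
  2/7·s² − (4/15 + 2/7)·s + 4/15 = 0
which factors as (s − 1)·(2/7·s − 4/15) = 0, giving roots s = 1 and s = (4/15)/(2/7) = 14/15.
Mean offspring μ = 47/105 + 2·2/7 = 107/105 > 1 (supercritical), so q < 1. The extinction probability is the smaller root: q = (4/15)/(2/7) = 14/15.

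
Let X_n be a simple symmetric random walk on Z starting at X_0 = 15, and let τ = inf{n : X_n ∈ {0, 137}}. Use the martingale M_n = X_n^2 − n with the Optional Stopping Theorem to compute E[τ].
E[τ] = 1830

M_n = X_n^2 − n is a martingale (since E[X_{n+1}^2 | F_n] = X_n^2 + 1). By OST (τ has finite mean in a bounded region), E[M_τ] = E[M_0] = X_0^2 − 0 = 15^2 = 225. Also E[M_τ] = E[X_τ^2] − E[τ]. The walk exits at 0 or 137, with P(hit 137 first) = 15/137, so E[X_τ^2] = 137^2 · 15/137 + 0 = 2055. Thus E[τ] = E[X_τ^2] − E[M_τ] = 2055 − 225 = 1830 = 15(137 − 15) = 1830.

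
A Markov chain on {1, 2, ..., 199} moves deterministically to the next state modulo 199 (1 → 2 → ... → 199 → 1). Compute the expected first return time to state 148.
E[T_148 | X_0 = 148] = 199

The chain cycles deterministically, so starting at state 148 it returns in exactly 199 steps. Equivalently, the stationary distribution is uniform π_j = 1/199 for every state j, so by Kac's formula E[T_148] = 1/π_148 = 199.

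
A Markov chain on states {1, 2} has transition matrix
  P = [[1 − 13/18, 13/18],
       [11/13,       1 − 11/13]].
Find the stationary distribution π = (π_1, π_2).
π_1 = 198/367, π_2 = 169/367

Solve πP = π with π_1 + π_2 = 1. From πP = π: π_1 · (1 − 13/18) + π_2 · 11/13 = π_1 ⇒ π_2 · 11/13 = π_1 · 13/18 ⇒ π_2/π_1 = (13/18)/(11/13) = 169/198. Together with π_1 + π_2 = 1:
  π_1 = (11/13)/(13/18 + 11/13) = (11/13)/(367/234) = 198/367,
  π_2 = (13/18)/(13/18 + 11/13) = (13/18)/(367/234) = 169/367.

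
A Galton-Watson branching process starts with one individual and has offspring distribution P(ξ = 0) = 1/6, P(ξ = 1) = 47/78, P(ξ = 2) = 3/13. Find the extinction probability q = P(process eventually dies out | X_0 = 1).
q = 13/18

The pgf is f(s) = 1/6 + 47/78·s + 3/13·s². The extinction probability q is the smallest fixed point of f in [0, 1]. Setting s = f(s):
  3/13·s² + (47/78 − 1)·s + 1/6 = 0
  3/13·s² − (1/6 + 3/13)·s + 1/6 = 0
which factors as (s − 1)·(3/13·s − 1/6) = 0, giving roots s = 1 and s = (1/6)/(3/13) = 13/18.
Mean offspring μ = 47/78 + 2·3/13 = 83/78 > 1 (supercritical), so q < 1. The extinction probability is the smaller root: q = (1/6)/(3/13) = 13/18.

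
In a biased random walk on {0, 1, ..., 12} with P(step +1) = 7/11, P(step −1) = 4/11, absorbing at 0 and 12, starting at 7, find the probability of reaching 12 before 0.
P(hit 12 before 0) = (1 − (4/7)^7) / (1 − (4/7)^12) = 4521973771/4608169995

Let u_k denote P(reach 12 before 0 | start at k). Boundary: u_0 = 0, u_12 = 1. Recurrence: u_k = 7/11·u_{k+1} + 4/11·u_{k-1} for 1 ≤ k ≤ 11. Try u_k = A + B·r^k with r = q/p = (4/11)/(7/11) = 4/7. Substitution satisfies the recurrence; boundary conditions give:
  u_k = (1 − r^k) / (1 − r^N) = (1 − (4/7)^7) / (1 − (4/7)^12) = 4521973771/4608169995.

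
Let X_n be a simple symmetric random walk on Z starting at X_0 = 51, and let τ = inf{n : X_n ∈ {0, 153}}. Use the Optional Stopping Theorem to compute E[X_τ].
E[X_τ] = 51

X_n is a martingale and τ is a bounded-mean stopping time (indeed τ is finite a.s. with bounded expectation since the walk is in a bounded region). By the OST, E[X_τ] = E[X_0] = 51. Equivalently: E[X_τ] = 153 · P(hit 153 first) + 0 · P(hit 0 first) = 153 · (51/153) = 51.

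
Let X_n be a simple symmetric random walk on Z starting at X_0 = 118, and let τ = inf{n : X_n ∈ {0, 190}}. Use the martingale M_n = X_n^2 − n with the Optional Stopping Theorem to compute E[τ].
E[τ] = 8496

M_n = X_n^2 − n is a martingale (since E[X_{n+1}^2 | F_n] = X_n^2 + 1). By OST (τ has finite mean in a bounded region), E[M_τ] = E[M_0] = X_0^2 − 0 = 118^2 = 13924. Also E[M_τ] = E[X_τ^2] − E[τ]. The walk exits at 0 or 190, with P(hit 190 first) = 118/190, so E[X_τ^2] = 190^2 · 118/190 + 0 = 22420. Thus E[τ] = E[X_τ^2] − E[M_τ] = 22420 − 13924 = 8496 = 118(190 − 118) = 8496.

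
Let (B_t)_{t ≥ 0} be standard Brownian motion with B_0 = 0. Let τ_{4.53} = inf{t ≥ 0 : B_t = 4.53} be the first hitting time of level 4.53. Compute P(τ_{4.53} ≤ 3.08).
P(τ_{4.53} ≤ 3.08) = 2(1 − Φ(4.53/√3.08)) = 2(1 − Φ(2.5812)) ≈ 0.0098

By the reflection principle for standard BM, P(τ_b ≤ t) = 2 · P(B_t ≥ b). Since B_t ~ N(0, t), P(B_t ≥ 4.53) = 1 − Φ(4.53/√t) = 1 − Φ(4.53/√3.08) = 1 − Φ(2.5812) ≈ 0.00492. Doubling: P(τ_{4.53} ≤ 3.08) ≈ 2 · 0.00492 = 0.00984 ≈ 0.0098.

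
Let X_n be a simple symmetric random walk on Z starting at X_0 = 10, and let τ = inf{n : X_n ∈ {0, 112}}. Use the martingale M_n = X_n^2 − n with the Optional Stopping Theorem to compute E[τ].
E[τ] = 1020

M_n = X_n^2 − n is a martingale (since E[X_{n+1}^2 | F_n] = X_n^2 + 1). By OST (τ has finite mean in a bounded region), E[M_τ] = E[M_0] = X_0^2 − 0 = 10^2 = 100. Also E[M_τ] = E[X_τ^2] − E[τ]. The walk exits at 0 or 112, with P(hit 112 first) = 10/112, so E[X_τ^2] = 112^2 · 10/112 + 0 = 1120. Thus E[τ] = E[X_τ^2] − E[M_τ] = 1120 − 100 = 1020 = 10(112 − 10) = 1020.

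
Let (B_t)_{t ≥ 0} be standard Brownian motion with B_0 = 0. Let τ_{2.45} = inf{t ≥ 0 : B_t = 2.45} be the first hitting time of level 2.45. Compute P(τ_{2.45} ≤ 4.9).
P(τ_{2.45} ≤ 4.9) = 2(1 − Φ(2.45/√4.9)) = 2(1 − Φ(1.1068)) ≈ 0.2684

By the reflection principle for standard BM, P(τ_b ≤ t) = 2 · P(B_t ≥ b). Since B_t ~ N(0, t), P(B_t ≥ 2.45) = 1 − Φ(2.45/√t) = 1 − Φ(2.45/√4.9) = 1 − Φ(1.1068) ≈ 0.13419. Doubling: P(τ_{2.45} ≤ 4.9) ≈ 2 · 0.13419 = 0.26838 ≈ 0.2684.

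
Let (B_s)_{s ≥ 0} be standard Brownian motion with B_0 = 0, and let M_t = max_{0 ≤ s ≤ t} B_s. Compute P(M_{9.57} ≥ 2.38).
P(M_{9.57} ≥ 2.38) = 2·P(B_{9.57} ≥ 2.38) = 2(1 − Φ(2.38/√9.57)) ≈ 0.4417

By the reflection principle for Brownian motion, P(M_t ≥ a) = 2 · P(B_t ≥ a) for a ≥ 0. Since B_t ~ N(0, t), P(B_t ≥ 2.38) = 1 − Φ(2.38/√t) = 1 − Φ(2.38/√9.57) = 1 − Φ(0.7693). So
  P(M_{9.57} ≥ 2.38) = 2(1 − Φ(0.7693)) ≈ 0.4417.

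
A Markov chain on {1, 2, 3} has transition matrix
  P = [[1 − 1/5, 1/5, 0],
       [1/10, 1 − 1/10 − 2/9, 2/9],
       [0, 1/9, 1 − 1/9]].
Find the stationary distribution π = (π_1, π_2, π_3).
π = (1/7, 2/7, 4/7)

This is a birth-death chain on three states, which satisfies detailed balance: π_1 · P_{12} = π_2 · P_{21} and π_2 · P_{23} = π_3 · P_{32}.
From π_1 · 1/5 = π_2 · 1/10: π_2/π_1 = (1/5)/(1/10) = 2.
From π_2 · 2/9 = π_3 · 1/9: π_3/π_2 = (2/9)/(1/9) = 2.
Take π_1 proportional to 1; then unnormalized π = (1, 2, 4). Normalize by dividing by the sum 7:
  π = (1/7, 2/7, 4/7).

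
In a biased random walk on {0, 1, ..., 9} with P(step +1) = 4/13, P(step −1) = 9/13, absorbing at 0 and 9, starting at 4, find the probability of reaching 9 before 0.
P(hit 9 before 0) = (1 − (9/4)^4) / (1 − (9/4)^9) = 1291264/77431669

Let u_k denote P(reach 9 before 0 | start at k). Boundary: u_0 = 0, u_9 = 1. Recurrence: u_k = 4/13·u_{k+1} + 9/13·u_{k-1} for 1 ≤ k ≤ 8. Try u_k = A + B·r^k with r = q/p = (9/13)/(4/13) = 9/4. Substitution satisfies the recurrence; boundary conditions give:
  u_k = (1 − r^k) / (1 − r^N) = (1 − (9/4)^4) / (1 − (9/4)^9) = 1291264/77431669.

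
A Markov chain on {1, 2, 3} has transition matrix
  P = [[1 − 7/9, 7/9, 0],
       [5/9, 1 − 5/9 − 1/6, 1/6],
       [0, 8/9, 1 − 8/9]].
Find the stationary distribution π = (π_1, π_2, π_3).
π = (80/213, 112/213, 7/71)

This is a birth-death chain on three states, which satisfies detailed balance: π_1 · P_{12} = π_2 · P_{21} and π_2 · P_{23} = π_3 · P_{32}.
From π_1 · 7/9 = π_2 · 5/9: π_2/π_1 = (7/9)/(5/9) = 7/5.
From π_2 · 1/6 = π_3 · 8/9: π_3/π_2 = (1/6)/(8/9) = 3/16.
Take π_1 proportional to 1; then unnormalized π = (1, 7/5, 21/80). Normalize by dividing by the sum 213/80:
  π = (80/213, 112/213, 7/71).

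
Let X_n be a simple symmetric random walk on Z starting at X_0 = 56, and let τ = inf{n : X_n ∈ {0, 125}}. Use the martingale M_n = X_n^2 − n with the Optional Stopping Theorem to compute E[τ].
E[τ] = 3864

M_n = X_n^2 − n is a martingale (since E[X_{n+1}^2 | F_n] = X_n^2 + 1). By OST (τ has finite mean in a bounded region), E[M_τ] = E[M_0] = X_0^2 − 0 = 56^2 = 3136. Also E[M_τ] = E[X_τ^2] − E[τ]. The walk exits at 0 or 125, with P(hit 125 first) = 56/125, so E[X_τ^2] = 125^2 · 56/125 + 0 = 7000. Thus E[τ] = E[X_τ^2] − E[M_τ] = 7000 − 3136 = 3864 = 56(125 − 56) = 3864.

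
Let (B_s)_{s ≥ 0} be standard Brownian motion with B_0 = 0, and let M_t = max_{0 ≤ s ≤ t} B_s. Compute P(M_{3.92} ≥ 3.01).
P(M_{3.92} ≥ 3.01) = 2·P(B_{3.92} ≥ 3.01) = 2(1 − Φ(3.01/√3.92)) ≈ 0.1284

By the reflection principle for Brownian motion, P(M_t ≥ a) = 2 · P(B_t ≥ a) for a ≥ 0. Since B_t ~ N(0, t), P(B_t ≥ 3.01) = 1 − Φ(3.01/√t) = 1 − Φ(3.01/√3.92) = 1 − Φ(1.5203). So
  P(M_{3.92} ≥ 3.01) = 2(1 − Φ(1.5203)) ≈ 0.1284.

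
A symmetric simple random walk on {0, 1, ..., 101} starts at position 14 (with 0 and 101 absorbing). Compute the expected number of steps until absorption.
E[τ | X_0 = 14] = 1218

Let v_k = E[τ | X_0 = k]. Boundary: v_0 = v_101 = 0. Recurrence: v_k = 1 + (v_{k-1} + v_{k+1})/2 for 1 ≤ k ≤ 100. The particular solution to v_k − (v_{k-1} + v_{k+1})/2 = 1 is v_k = −k^2. Adding homogeneous solution A + B k and matching boundaries gives v_k = k (101 − k). Substituting k = 14: v_14 = 14 · 87 = 1218.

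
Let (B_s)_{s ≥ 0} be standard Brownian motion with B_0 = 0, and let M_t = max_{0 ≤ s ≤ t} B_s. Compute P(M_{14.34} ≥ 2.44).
P(M_{14.34} ≥ 2.44) = 2·P(B_{14.34} ≥ 2.44) = 2(1 − Φ(2.44/√14.34)) ≈ 0.5194

By the reflection principle for Brownian motion, P(M_t ≥ a) = 2 · P(B_t ≥ a) for a ≥ 0. Since B_t ~ N(0, t), P(B_t ≥ 2.44) = 1 − Φ(2.44/√t) = 1 − Φ(2.44/√14.34) = 1 − Φ(0.6443). So
  P(M_{14.34} ≥ 2.44) = 2(1 − Φ(0.6443)) ≈ 0.5194.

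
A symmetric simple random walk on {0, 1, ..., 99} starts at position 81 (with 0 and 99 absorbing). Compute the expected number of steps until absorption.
E[τ | X_0 = 81] = 1458

Let v_k = E[τ | X_0 = k]. Boundary: v_0 = v_99 = 0. Recurrence: v_k = 1 + (v_{k-1} + v_{k+1})/2 for 1 ≤ k ≤ 98. The particular solution to v_k − (v_{k-1} + v_{k+1})/2 = 1 is v_k = −k^2. Adding homogeneous solution A + B k and matching boundaries gives v_k = k (99 − k). Substituting k = 81: v_81 = 81 · 18 = 1458.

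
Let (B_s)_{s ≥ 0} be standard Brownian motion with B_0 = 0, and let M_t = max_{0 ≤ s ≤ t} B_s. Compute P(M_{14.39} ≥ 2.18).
P(M_{14.39} ≥ 2.18) = 2·P(B_{14.39} ≥ 2.18) = 2(1 − Φ(2.18/√14.39)) ≈ 0.5655

By the reflection principle for Brownian motion, P(M_t ≥ a) = 2 · P(B_t ≥ a) for a ≥ 0. Since B_t ~ N(0, t), P(B_t ≥ 2.18) = 1 − Φ(2.18/√t) = 1 − Φ(2.18/√14.39) = 1 − Φ(0.5747). So
  P(M_{14.39} ≥ 2.18) = 2(1 − Φ(0.5747)) ≈ 0.5655.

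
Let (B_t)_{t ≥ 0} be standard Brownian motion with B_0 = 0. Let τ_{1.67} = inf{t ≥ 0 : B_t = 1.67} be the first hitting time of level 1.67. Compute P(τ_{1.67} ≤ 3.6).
P(τ_{1.67} ≤ 3.6) = 2(1 − Φ(1.67/√3.6)) = 2(1 − Φ(0.8802)) ≈ 0.3788

By the reflection principle for standard BM, P(τ_b ≤ t) = 2 · P(B_t ≥ b). Since B_t ~ N(0, t), P(B_t ≥ 1.67) = 1 − Φ(1.67/√t) = 1 − Φ(1.67/√3.6) = 1 − Φ(0.8802) ≈ 0.18938. Doubling: P(τ_{1.67} ≤ 3.6) ≈ 2 · 0.18938 = 0.37876 ≈ 0.3788.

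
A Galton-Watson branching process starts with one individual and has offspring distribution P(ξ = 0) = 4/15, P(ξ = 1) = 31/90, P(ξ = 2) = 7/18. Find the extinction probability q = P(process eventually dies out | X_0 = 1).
q = 24/35

The pgf is f(s) = 4/15 + 31/90·s + 7/18·s². The extinction probability q is the smallest fixed point of f in [0, 1]. Setting s = f(s):
  7/18·s² + (31/90 − 1)·s + 4/15 = 0
  7/18·s² − (4/15 + 7/18)·s + 4/15 = 0
which factors as (s − 1)·(7/18·s − 4/15) = 0, giving roots s = 1 and s = (4/15)/(7/18) = 24/35.
Mean offspring μ = 31/90 + 2·7/18 = 101/90 > 1 (supercritical), so q < 1. The extinction probability is the smaller root: q = (4/15)/(7/18) = 24/35.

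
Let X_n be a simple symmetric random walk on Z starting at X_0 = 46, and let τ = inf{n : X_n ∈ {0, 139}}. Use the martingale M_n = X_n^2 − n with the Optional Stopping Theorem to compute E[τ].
E[τ] = 4278

M_n = X_n^2 − n is a martingale (since E[X_{n+1}^2 | F_n] = X_n^2 + 1). By OST (τ has finite mean in a bounded region), E[M_τ] = E[M_0] = X_0^2 − 0 = 46^2 = 2116. Also E[M_τ] = E[X_τ^2] − E[τ]. The walk exits at 0 or 139, with P(hit 139 first) = 46/139, so E[X_τ^2] = 139^2 · 46/139 + 0 = 6394. Thus E[τ] = E[X_τ^2] − E[M_τ] = 6394 − 2116 = 4278 = 46(139 − 46) = 4278.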